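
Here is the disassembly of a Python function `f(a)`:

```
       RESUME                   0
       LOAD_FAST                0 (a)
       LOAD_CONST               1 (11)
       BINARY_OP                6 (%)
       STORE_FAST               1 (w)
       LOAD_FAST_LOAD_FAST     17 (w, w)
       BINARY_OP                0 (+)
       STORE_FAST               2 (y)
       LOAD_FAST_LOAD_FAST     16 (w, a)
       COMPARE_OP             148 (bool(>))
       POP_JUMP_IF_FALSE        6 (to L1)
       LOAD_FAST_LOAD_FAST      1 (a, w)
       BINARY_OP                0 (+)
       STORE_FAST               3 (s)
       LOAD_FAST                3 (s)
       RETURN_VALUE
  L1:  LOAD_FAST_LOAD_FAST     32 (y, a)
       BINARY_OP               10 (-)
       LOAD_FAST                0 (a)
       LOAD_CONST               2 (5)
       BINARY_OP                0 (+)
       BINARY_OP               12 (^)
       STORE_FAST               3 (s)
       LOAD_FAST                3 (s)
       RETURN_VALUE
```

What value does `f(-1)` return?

9

LOAD_FAST a → push -1. Stack: [-1]
LOAD_CONST → push 11. Stack: [-1, 11]
BINARY_OP % → -1 % 11 = 10. Stack: [10]
STORE_FAST w → w=10. Stack: []
LOAD_FAST_LOAD_FAST w,w → push 10,10. Stack: [10, 10]
BINARY_OP + → 10 + 10 = 20. Stack: [20]
STORE_FAST y → y=20. Stack: []
LOAD_FAST_LOAD_FAST w,a → push 10,-1. Stack: [10, -1]
COMPARE_OP bool(>) → 10 vs -1 = True. Stack: [True]
POP_JUMP_IF_FALSE → pop True; no jump. Stack: []
LOAD_FAST_LOAD_FAST a,w → push -1,10. Stack: [-1, 10]
BINARY_OP + → -1 + 10 = 9. Stack: [9]
STORE_FAST s → s=9. Stack: []
LOAD_FAST s → push 9. Stack: [9]
RETURN_VALUE → return 9.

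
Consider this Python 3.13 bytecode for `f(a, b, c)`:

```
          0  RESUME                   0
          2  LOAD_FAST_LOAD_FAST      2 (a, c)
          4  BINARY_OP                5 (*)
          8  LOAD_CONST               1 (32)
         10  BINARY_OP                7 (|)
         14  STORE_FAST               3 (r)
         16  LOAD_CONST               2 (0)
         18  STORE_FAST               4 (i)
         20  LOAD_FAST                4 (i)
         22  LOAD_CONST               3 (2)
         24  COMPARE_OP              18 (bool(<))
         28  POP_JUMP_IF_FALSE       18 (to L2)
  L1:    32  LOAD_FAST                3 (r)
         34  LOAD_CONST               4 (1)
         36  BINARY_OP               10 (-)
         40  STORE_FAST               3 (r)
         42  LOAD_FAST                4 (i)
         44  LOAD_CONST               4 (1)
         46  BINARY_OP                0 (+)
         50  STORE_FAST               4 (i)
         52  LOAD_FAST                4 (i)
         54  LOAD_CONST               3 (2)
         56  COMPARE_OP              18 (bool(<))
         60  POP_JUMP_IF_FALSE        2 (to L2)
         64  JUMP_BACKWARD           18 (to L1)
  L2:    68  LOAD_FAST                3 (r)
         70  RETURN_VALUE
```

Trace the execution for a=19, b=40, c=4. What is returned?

LOAD_FAST_LOAD_FAST a,c → push 19,4. Stack: [19, 4]
BINARY_OP * → 19 * 4 = 76. Stack: [76]
LOAD_CONST → push 32. Stack: [76, 32]
BINARY_OP | → 76 | 32 = 108. Stack: [108]
STORE_FAST r → r=108. Stack: []
LOAD_CONST → push 0. Stack: [0]
STORE_FAST i → i=0. Stack: []
LOAD_FAST i → push 0. Stack: [0]
LOAD_CONST → push 2. Stack: [0, 2]
COMPARE_OP bool(<) → 0 vs 2 = True. Stack: [True]
POP_JUMP_IF_FALSE → pop True; no jump. Stack: []
LOAD_FAST r → push 108. Stack: [108]
LOAD_CONST → push 1. Stack: [108, 1]
BINARY_OP - → 108 - 1 = 107. Stack: [107]
STORE_FAST r → r=107. Stack: []
LOAD_FAST i → push 0. Stack: [0]
LOAD_CONST → push 1. Stack: [0, 1]
BINARY_OP + → 0 + 1 = 1. Stack: [1]
STORE_FAST i → i=1. Stack: []
LOAD_FAST i → push 1. Stack: [1]
LOAD_CONST → push 2. Stack: [1, 2]
COMPARE_OP bool(<) → 1 vs 2 = True. Stack: [True]
POP_JUMP_IF_FALSE → pop True; no jump. Stack: []
LOAD_FAST r → push 107. Stack: [107]
LOAD_CONST → push 1. Stack: [107, 1]
BINARY_OP - → 107 - 1 = 106. Stack: [106]
STORE_FAST r → r=106. Stack: []
LOAD_FAST i → push 1. Stack: [1]
LOAD_CONST → push 1. Stack: [1, 1]
BINARY_OP + → 1 + 1 = 2. Stack: [2]
STORE_FAST i → i=2. Stack: []
LOAD_FAST i → push 2. Stack: [2]
LOAD_CONST → push 2. Stack: [2, 2]
COMPARE_OP bool(<) → 2 vs 2 = False. Stack: [False]
POP_JUMP_IF_FALSE → pop False; jump. Stack: []
LOAD_FAST r → push 106. Stack: [106]
RETURN_VALUE → return 106.

106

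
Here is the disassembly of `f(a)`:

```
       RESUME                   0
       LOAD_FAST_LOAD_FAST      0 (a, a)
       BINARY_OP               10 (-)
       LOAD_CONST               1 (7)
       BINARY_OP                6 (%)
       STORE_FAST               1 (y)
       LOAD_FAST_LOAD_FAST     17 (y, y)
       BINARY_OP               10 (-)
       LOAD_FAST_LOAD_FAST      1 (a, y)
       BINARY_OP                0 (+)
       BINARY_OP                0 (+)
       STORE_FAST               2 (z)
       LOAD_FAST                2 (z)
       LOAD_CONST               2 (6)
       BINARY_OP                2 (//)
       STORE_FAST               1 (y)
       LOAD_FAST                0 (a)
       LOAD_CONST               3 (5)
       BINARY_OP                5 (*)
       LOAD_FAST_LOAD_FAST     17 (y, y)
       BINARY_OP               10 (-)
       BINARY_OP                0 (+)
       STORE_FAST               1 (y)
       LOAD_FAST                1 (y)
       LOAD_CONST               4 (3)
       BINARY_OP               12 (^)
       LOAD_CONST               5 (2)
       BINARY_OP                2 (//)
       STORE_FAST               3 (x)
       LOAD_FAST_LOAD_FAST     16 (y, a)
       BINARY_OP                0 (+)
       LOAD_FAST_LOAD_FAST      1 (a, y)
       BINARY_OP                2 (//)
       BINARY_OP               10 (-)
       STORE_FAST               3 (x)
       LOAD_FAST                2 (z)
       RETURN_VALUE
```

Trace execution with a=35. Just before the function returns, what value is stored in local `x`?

210

LOAD_FAST_LOAD_FAST a,a → push 35,35. Stack: [35, 35]
BINARY_OP - → 35 - 35 = 0. Stack: [0]
LOAD_CONST → push 7. Stack: [0, 7]
BINARY_OP % → 0 % 7 = 0. Stack: [0]
STORE_FAST y → y=0. Stack: []
LOAD_FAST_LOAD_FAST y,y → push 0,0. Stack: [0, 0]
BINARY_OP - → 0 - 0 = 0. Stack: [0]
LOAD_FAST_LOAD_FAST a,y → push 35,0. Stack: [0, 35, 0]
BINARY_OP + → 35 + 0 = 35. Stack: [0, 35]
BINARY_OP + → 0 + 35 = 35. Stack: [35]
STORE_FAST z → z=35. Stack: []
LOAD_FAST z → push 35. Stack: [35]
LOAD_CONST → push 6. Stack: [35, 6]
BINARY_OP // → 35 // 6 = 5. Stack: [5]
STORE_FAST y → y=5. Stack: []
LOAD_FAST a → push 35. Stack: [35]
LOAD_CONST → push 5. Stack: [35, 5]
BINARY_OP * → 35 * 5 = 175. Stack: [175]
LOAD_FAST_LOAD_FAST y,y → push 5,5. Stack: [175, 5, 5]
BINARY_OP - → 5 - 5 = 0. Stack: [175, 0]
BINARY_OP + → 175 + 0 = 175. Stack: [175]
STORE_FAST y → y=175. Stack: []
LOAD_FAST y → push 175. Stack: [175]
LOAD_CONST → push 3. Stack: [175, 3]
BINARY_OP ^ → 175 ^ 3 = 172. Stack: [172]
LOAD_CONST → push 2. Stack: [172, 2]
BINARY_OP // → 172 // 2 = 86. Stack: [86]
STORE_FAST x → x=86. Stack: []
LOAD_FAST_LOAD_FAST y,a → push 175,35. Stack: [175, 35]
BINARY_OP + → 175 + 35 = 210. Stack: [210]
LOAD_FAST_LOAD_FAST a,y → push 35,175. Stack: [210, 35, 175]
BINARY_OP // → 35 // 175 = 0. Stack: [210, 0]
BINARY_OP - → 210 - 0 = 210. Stack: [210]
STORE_FAST x → x=210. Stack: []
LOAD_FAST z → push 35. Stack: [35]
RETURN_VALUE → return 35.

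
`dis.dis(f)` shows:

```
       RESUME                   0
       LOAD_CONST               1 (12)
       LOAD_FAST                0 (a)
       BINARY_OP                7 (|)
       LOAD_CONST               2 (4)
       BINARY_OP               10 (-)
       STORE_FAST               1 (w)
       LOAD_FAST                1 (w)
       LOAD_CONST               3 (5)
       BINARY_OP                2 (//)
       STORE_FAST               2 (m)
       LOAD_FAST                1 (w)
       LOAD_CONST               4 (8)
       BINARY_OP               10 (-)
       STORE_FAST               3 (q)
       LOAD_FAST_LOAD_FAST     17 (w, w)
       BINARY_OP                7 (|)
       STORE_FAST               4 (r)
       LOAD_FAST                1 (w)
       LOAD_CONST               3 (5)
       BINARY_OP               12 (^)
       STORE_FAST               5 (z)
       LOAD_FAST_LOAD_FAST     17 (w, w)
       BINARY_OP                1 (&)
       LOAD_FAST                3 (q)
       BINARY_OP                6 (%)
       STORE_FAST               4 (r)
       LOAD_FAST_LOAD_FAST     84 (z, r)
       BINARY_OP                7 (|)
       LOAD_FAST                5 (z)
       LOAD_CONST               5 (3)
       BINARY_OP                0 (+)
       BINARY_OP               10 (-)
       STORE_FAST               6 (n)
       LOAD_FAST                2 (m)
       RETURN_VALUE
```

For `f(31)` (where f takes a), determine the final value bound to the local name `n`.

-3

LOAD_CONST → push 12. Stack: [12]
LOAD_FAST a → push 31. Stack: [12, 31]
BINARY_OP | → 12 | 31 = 31. Stack: [31]
LOAD_CONST → push 4. Stack: [31, 4]
BINARY_OP - → 31 - 4 = 27. Stack: [27]
STORE_FAST w → w=27. Stack: []
LOAD_FAST w → push 27. Stack: [27]
LOAD_CONST → push 5. Stack: [27, 5]
BINARY_OP // → 27 // 5 = 5. Stack: [5]
STORE_FAST m → m=5. Stack: []
LOAD_FAST w → push 27. Stack: [27]
LOAD_CONST → push 8. Stack: [27, 8]
BINARY_OP - → 27 - 8 = 19. Stack: [19]
STORE_FAST q → q=19. Stack: []
LOAD_FAST_LOAD_FAST w,w → push 27,27. Stack: [27, 27]
BINARY_OP | → 27 | 27 = 27. Stack: [27]
STORE_FAST r → r=27. Stack: []
LOAD_FAST w → push 27. Stack: [27]
LOAD_CONST → push 5. Stack: [27, 5]
BINARY_OP ^ → 27 ^ 5 = 30. Stack: [30]
STORE_FAST z → z=30. Stack: []
LOAD_FAST_LOAD_FAST w,w → push 27,27. Stack: [27, 27]
BINARY_OP & → 27 & 27 = 27. Stack: [27]
LOAD_FAST q → push 19. Stack: [27, 19]
BINARY_OP % → 27 % 19 = 8. Stack: [8]
STORE_FAST r → r=8. Stack: []
LOAD_FAST_LOAD_FAST z,r → push 30,8. Stack: [30, 8]
BINARY_OP | → 30 | 8 = 30. Stack: [30]
LOAD_FAST z → push 30. Stack: [30, 30]
LOAD_CONST → push 3. Stack: [30, 30, 3]
BINARY_OP + → 30 + 3 = 33. Stack: [30, 33]
BINARY_OP - → 30 - 33 = -3. Stack: [-3]
STORE_FAST n → n=-3. Stack: []
LOAD_FAST m → push 5. Stack: [5]
RETURN_VALUE → return 5.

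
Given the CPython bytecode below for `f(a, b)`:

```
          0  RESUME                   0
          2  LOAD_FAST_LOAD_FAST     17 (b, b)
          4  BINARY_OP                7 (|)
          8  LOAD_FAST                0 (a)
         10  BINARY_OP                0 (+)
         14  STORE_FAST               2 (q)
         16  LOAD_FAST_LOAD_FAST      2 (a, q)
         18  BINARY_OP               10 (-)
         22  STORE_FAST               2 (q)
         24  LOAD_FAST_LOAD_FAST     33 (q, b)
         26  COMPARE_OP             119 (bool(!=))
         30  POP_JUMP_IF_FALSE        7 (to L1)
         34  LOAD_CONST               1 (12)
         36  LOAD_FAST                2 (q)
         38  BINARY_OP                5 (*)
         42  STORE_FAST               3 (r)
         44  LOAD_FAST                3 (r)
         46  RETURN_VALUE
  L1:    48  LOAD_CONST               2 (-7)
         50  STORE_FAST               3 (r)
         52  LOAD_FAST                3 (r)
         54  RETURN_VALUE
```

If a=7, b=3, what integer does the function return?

LOAD_FAST_LOAD_FAST b,b → push 3,3. Stack: [3, 3]
BINARY_OP | → 3 | 3 = 3. Stack: [3]
LOAD_FAST a → push 7. Stack: [3, 7]
BINARY_OP + → 3 + 7 = 10. Stack: [10]
STORE_FAST q → q=10. Stack: []
LOAD_FAST_LOAD_FAST a,q → push 7,10. Stack: [7, 10]
BINARY_OP - → 7 - 10 = -3. Stack: [-3]
STORE_FAST q → q=-3. Stack: []
LOAD_FAST_LOAD_FAST q,b → push -3,3. Stack: [-3, 3]
COMPARE_OP bool(!=) → -3 vs 3 = True. Stack: [True]
POP_JUMP_IF_FALSE → pop True; no jump. Stack: []
LOAD_CONST → push 12. Stack: [12]
LOAD_FAST q → push -3. Stack: [12, -3]
BINARY_OP * → 12 * -3 = -36. Stack: [-36]
STORE_FAST r → r=-36. Stack: []
LOAD_FAST r → push -36. Stack: [-36]
RETURN_VALUE → return -36.

-36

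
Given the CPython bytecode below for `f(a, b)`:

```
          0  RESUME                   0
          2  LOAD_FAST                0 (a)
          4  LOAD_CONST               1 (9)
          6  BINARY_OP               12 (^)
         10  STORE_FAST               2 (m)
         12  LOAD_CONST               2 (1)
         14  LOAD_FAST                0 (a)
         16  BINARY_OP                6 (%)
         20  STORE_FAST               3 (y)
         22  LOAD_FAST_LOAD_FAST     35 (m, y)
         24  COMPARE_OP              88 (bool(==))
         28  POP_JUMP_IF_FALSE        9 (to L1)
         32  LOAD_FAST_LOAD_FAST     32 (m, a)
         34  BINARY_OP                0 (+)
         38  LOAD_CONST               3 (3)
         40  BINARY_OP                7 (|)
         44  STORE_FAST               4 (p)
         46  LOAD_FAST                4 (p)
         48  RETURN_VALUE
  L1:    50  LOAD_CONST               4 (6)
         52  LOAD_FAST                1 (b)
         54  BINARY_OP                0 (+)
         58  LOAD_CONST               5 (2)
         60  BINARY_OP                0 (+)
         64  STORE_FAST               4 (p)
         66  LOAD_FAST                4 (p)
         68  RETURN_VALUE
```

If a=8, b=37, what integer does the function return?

LOAD_FAST a → push 8. Stack: [8]
LOAD_CONST → push 9. Stack: [8, 9]
BINARY_OP ^ → 8 ^ 9 = 1. Stack: [1]
STORE_FAST m → m=1. Stack: []
LOAD_CONST → push 1. Stack: [1]
LOAD_FAST a → push 8. Stack: [1, 8]
BINARY_OP % → 1 % 8 = 1. Stack: [1]
STORE_FAST y → y=1. Stack: []
LOAD_FAST_LOAD_FAST m,y → push 1,1. Stack: [1, 1]
COMPARE_OP bool(==) → 1 vs 1 = True. Stack: [True]
POP_JUMP_IF_FALSE → pop True; no jump. Stack: []
LOAD_FAST_LOAD_FAST m,a → push 1,8. Stack: [1, 8]
BINARY_OP + → 1 + 8 = 9. Stack: [9]
LOAD_CONST → push 3. Stack: [9, 3]
BINARY_OP | → 9 | 3 = 11. Stack: [11]
STORE_FAST p → p=11. Stack: []
LOAD_FAST p → push 11. Stack: [11]
RETURN_VALUE → return 11.

11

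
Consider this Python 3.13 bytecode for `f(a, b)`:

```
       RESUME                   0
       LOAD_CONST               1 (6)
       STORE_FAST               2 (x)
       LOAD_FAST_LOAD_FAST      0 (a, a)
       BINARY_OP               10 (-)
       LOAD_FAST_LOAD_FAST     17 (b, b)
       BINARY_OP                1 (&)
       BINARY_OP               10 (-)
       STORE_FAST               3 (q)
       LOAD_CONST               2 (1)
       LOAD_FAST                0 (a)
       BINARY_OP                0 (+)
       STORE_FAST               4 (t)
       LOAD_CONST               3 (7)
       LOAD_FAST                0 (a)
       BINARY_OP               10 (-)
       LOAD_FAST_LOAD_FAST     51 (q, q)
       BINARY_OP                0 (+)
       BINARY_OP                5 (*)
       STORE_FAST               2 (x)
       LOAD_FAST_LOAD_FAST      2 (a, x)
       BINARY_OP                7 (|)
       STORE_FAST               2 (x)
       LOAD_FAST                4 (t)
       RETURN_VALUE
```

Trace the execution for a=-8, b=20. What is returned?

-7

LOAD_CONST → push 6. Stack: [6]
STORE_FAST x → x=6. Stack: []
LOAD_FAST_LOAD_FAST a,a → push -8,-8. Stack: [-8, -8]
BINARY_OP - → -8 - -8 = 0. Stack: [0]
LOAD_FAST_LOAD_FAST b,b → push 20,20. Stack: [0, 20, 20]
BINARY_OP & → 20 & 20 = 20. Stack: [0, 20]
BINARY_OP - → 0 - 20 = -20. Stack: [-20]
STORE_FAST q → q=-20. Stack: []
LOAD_CONST → push 1. Stack: [1]
LOAD_FAST a → push -8. Stack: [1, -8]
BINARY_OP + → 1 + -8 = -7. Stack: [-7]
STORE_FAST t → t=-7. Stack: []
LOAD_CONST → push 7. Stack: [7]
LOAD_FAST a → push -8. Stack: [7, -8]
BINARY_OP - → 7 - -8 = 15. Stack: [15]
LOAD_FAST_LOAD_FAST q,q → push -20,-20. Stack: [15, -20, -20]
BINARY_OP + → -20 + -20 = -40. Stack: [15, -40]
BINARY_OP * → 15 * -40 = -600. Stack: [-600]
STORE_FAST x → x=-600. Stack: []
LOAD_FAST_LOAD_FAST a,x → push -8,-600. Stack: [-8, -600]
BINARY_OP | → -8 | -600 = -8. Stack: [-8]
STORE_FAST x → x=-8. Stack: []
LOAD_FAST t → push -7. Stack: [-7]
RETURN_VALUE → return -7.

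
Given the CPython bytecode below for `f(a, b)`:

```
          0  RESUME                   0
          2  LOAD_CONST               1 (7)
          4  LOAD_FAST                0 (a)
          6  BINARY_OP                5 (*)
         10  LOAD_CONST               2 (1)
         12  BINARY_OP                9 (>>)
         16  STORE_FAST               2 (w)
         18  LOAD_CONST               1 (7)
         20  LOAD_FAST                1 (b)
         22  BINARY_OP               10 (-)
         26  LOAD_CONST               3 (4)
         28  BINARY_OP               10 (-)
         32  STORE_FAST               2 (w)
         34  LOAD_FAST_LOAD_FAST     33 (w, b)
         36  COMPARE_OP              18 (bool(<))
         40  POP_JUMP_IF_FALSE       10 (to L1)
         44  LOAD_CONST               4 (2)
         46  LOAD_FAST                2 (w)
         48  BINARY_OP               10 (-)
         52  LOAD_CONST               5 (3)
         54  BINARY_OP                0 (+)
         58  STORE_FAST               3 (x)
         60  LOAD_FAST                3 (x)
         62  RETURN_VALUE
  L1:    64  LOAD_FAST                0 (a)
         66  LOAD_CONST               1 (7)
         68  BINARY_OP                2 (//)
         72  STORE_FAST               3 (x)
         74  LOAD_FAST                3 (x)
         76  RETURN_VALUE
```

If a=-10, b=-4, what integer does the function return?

LOAD_CONST → push 7. Stack: [7]
LOAD_FAST a → push -10. Stack: [7, -10]
BINARY_OP * → 7 * -10 = -70. Stack: [-70]
LOAD_CONST → push 1. Stack: [-70, 1]
BINARY_OP >> → -70 >> 1 = -35. Stack: [-35]
STORE_FAST w → w=-35. Stack: []
LOAD_CONST → push 7. Stack: [7]
LOAD_FAST b → push -4. Stack: [7, -4]
BINARY_OP - → 7 - -4 = 11. Stack: [11]
LOAD_CONST → push 4. Stack: [11, 4]
BINARY_OP - → 11 - 4 = 7. Stack: [7]
STORE_FAST w → w=7. Stack: []
LOAD_FAST_LOAD_FAST w,b → push 7,-4. Stack: [7, -4]
COMPARE_OP bool(<) → 7 vs -4 = False. Stack: [False]
POP_JUMP_IF_FALSE → pop False; jump. Stack: []
LOAD_FAST a → push -10. Stack: [-10]
LOAD_CONST → push 7. Stack: [-10, 7]
BINARY_OP // → -10 // 7 = -2. Stack: [-2]
STORE_FAST x → x=-2. Stack: []
LOAD_FAST x → push -2. Stack: [-2]
RETURN_VALUE → return -2.

-2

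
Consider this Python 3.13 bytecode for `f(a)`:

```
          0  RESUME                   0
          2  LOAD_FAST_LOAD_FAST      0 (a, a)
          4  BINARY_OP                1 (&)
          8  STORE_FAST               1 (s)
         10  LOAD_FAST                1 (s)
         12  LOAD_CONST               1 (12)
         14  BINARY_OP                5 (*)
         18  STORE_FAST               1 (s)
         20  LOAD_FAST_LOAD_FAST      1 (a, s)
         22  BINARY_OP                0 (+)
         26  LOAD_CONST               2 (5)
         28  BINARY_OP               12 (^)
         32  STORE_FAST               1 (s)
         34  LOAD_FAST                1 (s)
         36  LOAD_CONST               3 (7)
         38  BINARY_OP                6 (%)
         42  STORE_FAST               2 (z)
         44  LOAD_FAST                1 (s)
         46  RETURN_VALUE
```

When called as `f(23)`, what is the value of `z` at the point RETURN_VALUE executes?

1

LOAD_FAST_LOAD_FAST a,a → push 23,23. Stack: [23, 23]
BINARY_OP & → 23 & 23 = 23. Stack: [23]
STORE_FAST s → s=23. Stack: []
LOAD_FAST s → push 23. Stack: [23]
LOAD_CONST → push 12. Stack: [23, 12]
BINARY_OP * → 23 * 12 = 276. Stack: [276]
STORE_FAST s → s=276. Stack: []
LOAD_FAST_LOAD_FAST a,s → push 23,276. Stack: [23, 276]
BINARY_OP + → 23 + 276 = 299. Stack: [299]
LOAD_CONST → push 5. Stack: [299, 5]
BINARY_OP ^ → 299 ^ 5 = 302. Stack: [302]
STORE_FAST s → s=302. Stack: []
LOAD_FAST s → push 302. Stack: [302]
LOAD_CONST → push 7. Stack: [302, 7]
BINARY_OP % → 302 % 7 = 1. Stack: [1]
STORE_FAST z → z=1. Stack: []
LOAD_FAST s → push 302. Stack: [302]
RETURN_VALUE → return 302.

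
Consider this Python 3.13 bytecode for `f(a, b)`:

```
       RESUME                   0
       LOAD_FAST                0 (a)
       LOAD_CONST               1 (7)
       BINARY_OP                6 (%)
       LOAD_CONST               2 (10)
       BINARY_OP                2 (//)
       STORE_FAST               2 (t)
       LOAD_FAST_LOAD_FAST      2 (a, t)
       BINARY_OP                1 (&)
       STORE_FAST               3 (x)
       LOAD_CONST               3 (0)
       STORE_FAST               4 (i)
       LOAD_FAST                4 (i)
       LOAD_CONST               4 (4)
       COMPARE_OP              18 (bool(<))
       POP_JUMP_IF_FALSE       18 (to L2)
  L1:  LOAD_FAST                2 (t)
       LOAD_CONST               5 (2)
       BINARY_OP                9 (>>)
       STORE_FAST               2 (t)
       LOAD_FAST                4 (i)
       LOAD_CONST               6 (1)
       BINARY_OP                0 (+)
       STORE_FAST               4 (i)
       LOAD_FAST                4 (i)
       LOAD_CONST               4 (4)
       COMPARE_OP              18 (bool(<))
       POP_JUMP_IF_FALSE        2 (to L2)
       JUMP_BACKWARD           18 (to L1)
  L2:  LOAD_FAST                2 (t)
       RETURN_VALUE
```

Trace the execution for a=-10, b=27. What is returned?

LOAD_FAST a → push -10. Stack: [-10]
LOAD_CONST → push 7. Stack: [-10, 7]
BINARY_OP % → -10 % 7 = 4. Stack: [4]
LOAD_CONST → push 10. Stack: [4, 10]
BINARY_OP // → 4 // 10 = 0. Stack: [0]
STORE_FAST t → t=0. Stack: []
LOAD_FAST_LOAD_FAST a,t → push -10,0. Stack: [-10, 0]
BINARY_OP & → -10 & 0 = 0. Stack: [0]
STORE_FAST x → x=0. Stack: []
LOAD_CONST → push 0. Stack: [0]
STORE_FAST i → i=0. Stack: []
LOAD_FAST i → push 0. Stack: [0]
LOAD_CONST → push 4. Stack: [0, 4]
COMPARE_OP bool(<) → 0 vs 4 = True. Stack: [True]
POP_JUMP_IF_FALSE → pop True; no jump. Stack: []
LOAD_FAST t → push 0. Stack: [0]
LOAD_CONST → push 2. Stack: [0, 2]
BINARY_OP >> → 0 >> 2 = 0. Stack: [0]
STORE_FAST t → t=0. Stack: []
LOAD_FAST i → push 0. Stack: [0]
LOAD_CONST → push 1. Stack: [0, 1]
BINARY_OP + → 0 + 1 = 1. Stack: [1]
STORE_FAST i → i=1. Stack: []
LOAD_FAST i → push 1. Stack: [1]
LOAD_CONST → push 4. Stack: [1, 4]
COMPARE_OP bool(<) → 1 vs 4 = True. Stack: [True]
POP_JUMP_IF_FALSE → pop True; no jump. Stack: []
LOAD_FAST t → push 0. Stack: [0]
LOAD_CONST → push 2. Stack: [0, 2]
BINARY_OP >> → 0 >> 2 = 0. Stack: [0]
STORE_FAST t → t=0. Stack: []
LOAD_FAST i → push 1. Stack: [1]
LOAD_CONST → push 1. Stack: [1, 1]
BINARY_OP + → 1 + 1 = 2. Stack: [2]
STORE_FAST i → i=2. Stack: []
LOAD_FAST i → push 2. Stack: [2]
LOAD_CONST → push 4. Stack: [2, 4]
COMPARE_OP bool(<) → 2 vs 4 = True. Stack: [True]
POP_JUMP_IF_FALSE → pop True; no jump. Stack: []
LOAD_FAST t → push 0. Stack: [0]
LOAD_CONST → push 2. Stack: [0, 2]
BINARY_OP >> → 0 >> 2 = 0. Stack: [0]
STORE_FAST t → t=0. Stack: []
LOAD_FAST i → push 2. Stack: [2]
LOAD_CONST → push 1. Stack: [2, 1]
BINARY_OP + → 2 + 1 = 3. Stack: [3]
STORE_FAST i → i=3. Stack: []
LOAD_FAST i → push 3. Stack: [3]
LOAD_CONST → push 4. Stack: [3, 4]
COMPARE_OP bool(<) → 3 vs 4 = True. Stack: [True]
POP_JUMP_IF_FALSE → pop True; no jump. Stack: []
LOAD_FAST t → push 0. Stack: [0]
LOAD_CONST → push 2. Stack: [0, 2]
BINARY_OP >> → 0 >> 2 = 0. Stack: [0]
STORE_FAST t → t=0. Stack: []
LOAD_FAST i → push 3. Stack: [3]
LOAD_CONST → push 1. Stack: [3, 1]
BINARY_OP + → 3 + 1 = 4. Stack: [4]
STORE_FAST i → i=4. Stack: []
LOAD_FAST i → push 4. Stack: [4]
LOAD_CONST → push 4. Stack: [4, 4]
COMPARE_OP bool(<) → 4 vs 4 = False. Stack: [False]
POP_JUMP_IF_FALSE → pop False; jump. Stack: []
LOAD_FAST t → push 0. Stack: [0]
RETURN_VALUE → return 0.

0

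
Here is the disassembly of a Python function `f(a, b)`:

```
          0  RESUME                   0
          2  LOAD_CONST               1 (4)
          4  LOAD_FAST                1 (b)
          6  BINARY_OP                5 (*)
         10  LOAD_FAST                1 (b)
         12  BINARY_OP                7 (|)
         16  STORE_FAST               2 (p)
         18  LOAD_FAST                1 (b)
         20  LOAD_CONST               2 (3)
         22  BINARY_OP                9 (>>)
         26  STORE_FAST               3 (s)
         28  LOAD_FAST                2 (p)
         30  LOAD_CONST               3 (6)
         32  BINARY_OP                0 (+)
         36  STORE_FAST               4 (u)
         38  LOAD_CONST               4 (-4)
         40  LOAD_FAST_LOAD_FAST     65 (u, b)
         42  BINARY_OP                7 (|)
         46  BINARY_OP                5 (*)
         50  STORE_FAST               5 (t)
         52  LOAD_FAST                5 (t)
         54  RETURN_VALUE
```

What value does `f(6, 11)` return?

LOAD_CONST → push 4. Stack: [4]
LOAD_FAST b → push 11. Stack: [4, 11]
BINARY_OP * → 4 * 11 = 44. Stack: [44]
LOAD_FAST b → push 11. Stack: [44, 11]
BINARY_OP | → 44 | 11 = 47. Stack: [47]
STORE_FAST p → p=47. Stack: []
LOAD_FAST b → push 11. Stack: [11]
LOAD_CONST → push 3. Stack: [11, 3]
BINARY_OP >> → 11 >> 3 = 1. Stack: [1]
STORE_FAST s → s=1. Stack: []
LOAD_FAST p → push 47. Stack: [47]
LOAD_CONST → push 6. Stack: [47, 6]
BINARY_OP + → 47 + 6 = 53. Stack: [53]
STORE_FAST u → u=53. Stack: []
LOAD_CONST → push -4. Stack: [-4]
LOAD_FAST_LOAD_FAST u,b → push 53,11. Stack: [-4, 53, 11]
BINARY_OP | → 53 | 11 = 63. Stack: [-4, 63]
BINARY_OP * → -4 * 63 = -252. Stack: [-252]
STORE_FAST t → t=-252. Stack: []
LOAD_FAST t → push -252. Stack: [-252]
RETURN_VALUE → return -252.

-252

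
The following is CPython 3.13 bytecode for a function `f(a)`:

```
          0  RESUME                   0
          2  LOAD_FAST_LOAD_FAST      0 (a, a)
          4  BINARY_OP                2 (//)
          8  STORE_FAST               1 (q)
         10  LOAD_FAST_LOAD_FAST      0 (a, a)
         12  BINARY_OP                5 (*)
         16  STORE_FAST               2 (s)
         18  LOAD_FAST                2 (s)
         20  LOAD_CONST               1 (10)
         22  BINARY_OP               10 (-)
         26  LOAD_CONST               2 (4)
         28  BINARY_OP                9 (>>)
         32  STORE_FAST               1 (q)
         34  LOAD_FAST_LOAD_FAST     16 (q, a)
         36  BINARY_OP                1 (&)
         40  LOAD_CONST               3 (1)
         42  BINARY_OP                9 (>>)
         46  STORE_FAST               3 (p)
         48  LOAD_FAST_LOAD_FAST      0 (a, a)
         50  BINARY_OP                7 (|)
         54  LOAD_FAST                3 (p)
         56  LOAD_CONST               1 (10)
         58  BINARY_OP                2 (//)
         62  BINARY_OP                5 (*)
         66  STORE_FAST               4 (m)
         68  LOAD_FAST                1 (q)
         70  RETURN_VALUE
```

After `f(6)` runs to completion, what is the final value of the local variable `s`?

36

LOAD_FAST_LOAD_FAST a,a → push 6,6. Stack: [6, 6]
BINARY_OP // → 6 // 6 = 1. Stack: [1]
STORE_FAST q → q=1. Stack: []
LOAD_FAST_LOAD_FAST a,a → push 6,6. Stack: [6, 6]
BINARY_OP * → 6 * 6 = 36. Stack: [36]
STORE_FAST s → s=36. Stack: []
LOAD_FAST s → push 36. Stack: [36]
LOAD_CONST → push 10. Stack: [36, 10]
BINARY_OP - → 36 - 10 = 26. Stack: [26]
LOAD_CONST → push 4. Stack: [26, 4]
BINARY_OP >> → 26 >> 4 = 1. Stack: [1]
STORE_FAST q → q=1. Stack: []
LOAD_FAST_LOAD_FAST q,a → push 1,6. Stack: [1, 6]
BINARY_OP & → 1 & 6 = 0. Stack: [0]
LOAD_CONST → push 1. Stack: [0, 1]
BINARY_OP >> → 0 >> 1 = 0. Stack: [0]
STORE_FAST p → p=0. Stack: []
LOAD_FAST_LOAD_FAST a,a → push 6,6. Stack: [6, 6]
BINARY_OP | → 6 | 6 = 6. Stack: [6]
LOAD_FAST p → push 0. Stack: [6, 0]
LOAD_CONST → push 10. Stack: [6, 0, 10]
BINARY_OP // → 0 // 10 = 0. Stack: [6, 0]
BINARY_OP * → 6 * 0 = 0. Stack: [0]
STORE_FAST m → m=0. Stack: []
LOAD_FAST q → push 1. Stack: [1]
RETURN_VALUE → return 1.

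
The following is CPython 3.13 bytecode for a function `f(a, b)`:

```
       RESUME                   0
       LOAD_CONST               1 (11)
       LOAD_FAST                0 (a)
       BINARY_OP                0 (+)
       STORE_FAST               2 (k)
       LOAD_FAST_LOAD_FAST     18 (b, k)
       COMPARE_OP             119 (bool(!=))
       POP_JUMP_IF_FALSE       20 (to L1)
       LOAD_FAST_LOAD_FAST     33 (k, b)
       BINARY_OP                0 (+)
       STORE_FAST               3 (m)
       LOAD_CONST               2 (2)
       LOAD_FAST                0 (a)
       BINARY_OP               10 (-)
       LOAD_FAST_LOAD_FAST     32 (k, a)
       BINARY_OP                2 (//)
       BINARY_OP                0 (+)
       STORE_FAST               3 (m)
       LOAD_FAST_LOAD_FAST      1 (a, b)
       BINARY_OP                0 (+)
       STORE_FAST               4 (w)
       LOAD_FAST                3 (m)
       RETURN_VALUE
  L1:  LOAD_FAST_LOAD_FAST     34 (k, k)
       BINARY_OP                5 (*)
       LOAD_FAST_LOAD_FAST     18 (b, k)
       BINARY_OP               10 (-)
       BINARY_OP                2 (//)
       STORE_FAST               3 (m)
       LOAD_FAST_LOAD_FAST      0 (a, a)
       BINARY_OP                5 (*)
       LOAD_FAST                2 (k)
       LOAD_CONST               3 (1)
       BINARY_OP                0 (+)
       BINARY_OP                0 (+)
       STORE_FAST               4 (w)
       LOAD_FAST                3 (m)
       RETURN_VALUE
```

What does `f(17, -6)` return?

LOAD_CONST → push 11. Stack: [11]
LOAD_FAST a → push 17. Stack: [11, 17]
BINARY_OP + → 11 + 17 = 28. Stack: [28]
STORE_FAST k → k=28. Stack: []
LOAD_FAST_LOAD_FAST b,k → push -6,28. Stack: [-6, 28]
COMPARE_OP bool(!=) → -6 vs 28 = True. Stack: [True]
POP_JUMP_IF_FALSE → pop True; no jump. Stack: []
LOAD_FAST_LOAD_FAST k,b → push 28,-6. Stack: [28, -6]
BINARY_OP + → 28 + -6 = 22. Stack: [22]
STORE_FAST m → m=22. Stack: []
LOAD_CONST → push 2. Stack: [2]
LOAD_FAST a → push 17. Stack: [2, 17]
BINARY_OP - → 2 - 17 = -15. Stack: [-15]
LOAD_FAST_LOAD_FAST k,a → push 28,17. Stack: [-15, 28, 17]
BINARY_OP // → 28 // 17 = 1. Stack: [-15, 1]
BINARY_OP + → -15 + 1 = -14. Stack: [-14]
STORE_FAST m → m=-14. Stack: []
LOAD_FAST_LOAD_FAST a,b → push 17,-6. Stack: [17, -6]
BINARY_OP + → 17 + -6 = 11. Stack: [11]
STORE_FAST w → w=11. Stack: []
LOAD_FAST m → push -14. Stack: [-14]
RETURN_VALUE → return -14.

-14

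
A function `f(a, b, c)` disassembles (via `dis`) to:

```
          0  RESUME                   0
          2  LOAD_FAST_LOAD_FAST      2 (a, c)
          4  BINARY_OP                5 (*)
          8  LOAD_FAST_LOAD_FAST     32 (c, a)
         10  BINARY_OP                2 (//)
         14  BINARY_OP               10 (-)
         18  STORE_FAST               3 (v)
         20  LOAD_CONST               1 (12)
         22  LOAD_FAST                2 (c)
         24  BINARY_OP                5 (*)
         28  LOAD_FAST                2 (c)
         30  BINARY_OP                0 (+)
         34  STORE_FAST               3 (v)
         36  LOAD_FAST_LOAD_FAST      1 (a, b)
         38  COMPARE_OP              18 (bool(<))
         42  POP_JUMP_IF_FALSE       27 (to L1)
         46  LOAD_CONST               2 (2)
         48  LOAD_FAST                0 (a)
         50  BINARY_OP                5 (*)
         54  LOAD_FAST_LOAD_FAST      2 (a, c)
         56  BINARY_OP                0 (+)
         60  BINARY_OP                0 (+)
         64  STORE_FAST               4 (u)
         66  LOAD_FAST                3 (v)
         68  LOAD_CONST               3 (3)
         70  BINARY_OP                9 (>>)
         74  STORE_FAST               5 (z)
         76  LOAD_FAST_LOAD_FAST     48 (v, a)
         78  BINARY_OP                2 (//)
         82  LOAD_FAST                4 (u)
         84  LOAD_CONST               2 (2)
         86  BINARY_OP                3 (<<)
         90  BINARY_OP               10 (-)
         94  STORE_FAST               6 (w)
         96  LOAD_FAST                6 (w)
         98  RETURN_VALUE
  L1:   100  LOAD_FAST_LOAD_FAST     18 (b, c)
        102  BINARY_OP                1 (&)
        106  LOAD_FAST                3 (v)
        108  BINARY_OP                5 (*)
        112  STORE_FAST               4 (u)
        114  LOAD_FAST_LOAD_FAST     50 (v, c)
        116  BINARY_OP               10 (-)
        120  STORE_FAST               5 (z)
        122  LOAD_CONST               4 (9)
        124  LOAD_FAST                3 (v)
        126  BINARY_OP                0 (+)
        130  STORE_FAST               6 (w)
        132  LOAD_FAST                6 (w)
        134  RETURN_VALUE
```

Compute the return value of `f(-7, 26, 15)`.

-4

LOAD_FAST_LOAD_FAST a,c → push -7,15. Stack: [-7, 15]
BINARY_OP * → -7 * 15 = -105. Stack: [-105]
LOAD_FAST_LOAD_FAST c,a → push 15,-7. Stack: [-105, 15, -7]
BINARY_OP // → 15 // -7 = -3. Stack: [-105, -3]
BINARY_OP - → -105 - -3 = -102. Stack: [-102]
STORE_FAST v → v=-102. Stack: []
LOAD_CONST → push 12. Stack: [12]
LOAD_FAST c → push 15. Stack: [12, 15]
BINARY_OP * → 12 * 15 = 180. Stack: [180]
LOAD_FAST c → push 15. Stack: [180, 15]
BINARY_OP + → 180 + 15 = 195. Stack: [195]
STORE_FAST v → v=195. Stack: []
LOAD_FAST_LOAD_FAST a,b → push -7,26. Stack: [-7, 26]
COMPARE_OP bool(<) → -7 vs 26 = True. Stack: [True]
POP_JUMP_IF_FALSE → pop True; no jump. Stack: []
LOAD_CONST → push 2. Stack: [2]
LOAD_FAST a → push -7. Stack: [2, -7]
BINARY_OP * → 2 * -7 = -14. Stack: [-14]
LOAD_FAST_LOAD_FAST a,c → push -7,15. Stack: [-14, -7, 15]
BINARY_OP + → -7 + 15 = 8. Stack: [-14, 8]
BINARY_OP + → -14 + 8 = -6. Stack: [-6]
STORE_FAST u → u=-6. Stack: []
LOAD_FAST v → push 195. Stack: [195]
LOAD_CONST → push 3. Stack: [195, 3]
BINARY_OP >> → 195 >> 3 = 24. Stack: [24]
STORE_FAST z → z=24. Stack: []
LOAD_FAST_LOAD_FAST v,a → push 195,-7. Stack: [195, -7]
BINARY_OP // → 195 // -7 = -28. Stack: [-28]
LOAD_FAST u → push -6. Stack: [-28, -6]
LOAD_CONST → push 2. Stack: [-28, -6, 2]
BINARY_OP << → -6 << 2 = -24. Stack: [-28, -24]
BINARY_OP - → -28 - -24 = -4. Stack: [-4]
STORE_FAST w → w=-4. Stack: []
LOAD_FAST w → push -4. Stack: [-4]
RETURN_VALUE → return -4.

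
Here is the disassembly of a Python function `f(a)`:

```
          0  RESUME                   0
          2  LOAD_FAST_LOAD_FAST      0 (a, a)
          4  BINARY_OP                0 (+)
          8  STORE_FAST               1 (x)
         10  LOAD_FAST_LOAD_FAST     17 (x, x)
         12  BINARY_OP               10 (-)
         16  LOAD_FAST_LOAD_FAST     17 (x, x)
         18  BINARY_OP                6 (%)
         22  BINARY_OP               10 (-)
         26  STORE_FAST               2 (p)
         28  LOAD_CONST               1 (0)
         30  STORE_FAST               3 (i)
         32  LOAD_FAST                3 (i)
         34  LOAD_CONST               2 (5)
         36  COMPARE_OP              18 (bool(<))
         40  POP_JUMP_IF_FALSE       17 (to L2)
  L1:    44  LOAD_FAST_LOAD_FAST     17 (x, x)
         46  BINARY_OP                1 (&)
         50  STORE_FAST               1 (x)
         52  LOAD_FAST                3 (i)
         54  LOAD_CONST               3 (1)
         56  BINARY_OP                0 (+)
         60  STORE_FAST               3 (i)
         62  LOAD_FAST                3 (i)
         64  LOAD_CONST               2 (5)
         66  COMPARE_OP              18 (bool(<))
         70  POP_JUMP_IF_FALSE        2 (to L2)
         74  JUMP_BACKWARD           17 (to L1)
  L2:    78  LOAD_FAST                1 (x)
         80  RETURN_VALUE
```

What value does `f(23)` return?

46

LOAD_FAST_LOAD_FAST a,a → push 23,23
BINARY_OP + → 23 + 23 = 46
STORE_FAST x → x=46
LOAD_FAST_LOAD_FAST x,x → push 46,46
BINARY_OP - → 46 - 46 = 0
LOAD_FAST_LOAD_FAST x,x → push 46,46
BINARY_OP % → 46 % 46 = 0
BINARY_OP - → 0 - 0 = 0
STORE_FAST p → p=0
LOAD_CONST → push 0
STORE_FAST i → i=0
LOAD_FAST i → push 0
LOAD_CONST → push 5
COMPARE_OP bool(<) → 0 vs 5 = True
POP_JUMP_IF_FALSE → pop True; no jump
LOAD_FAST_LOAD_FAST x,x → push 46,46
BINARY_OP & → 46 & 46 = 46
STORE_FAST x → x=46
LOAD_FAST i → push 0
LOAD_CONST → push 1
BINARY_OP + → 0 + 1 = 1
STORE_FAST i → i=1
LOAD_FAST i → push 1
LOAD_CONST → push 5
COMPARE_OP bool(<) → 1 vs 5 = True
POP_JUMP_IF_FALSE → pop True; no jump
LOAD_FAST_LOAD_FAST x,x → push 46,46
BINARY_OP & → 46 & 46 = 46
STORE_FAST x → x=46
LOAD_FAST i → push 1
LOAD_CONST → push 1
BINARY_OP + → 1 + 1 = 2
STORE_FAST i → i=2
LOAD_FAST i → push 2
LOAD_CONST → push 5
COMPARE_OP bool(<) → 2 vs 5 = True
POP_JUMP_IF_FALSE → pop True; no jump
LOAD_FAST_LOAD_FAST x,x → push 46,46
BINARY_OP & → 46 & 46 = 46
STORE_FAST x → x=46
LOAD_FAST i → push 2
LOAD_CONST → push 1
BINARY_OP + → 2 + 1 = 3
STORE_FAST i → i=3
LOAD_FAST i → push 3
LOAD_CONST → push 5
COMPARE_OP bool(<) → 3 vs 5 = True
POP_JUMP_IF_FALSE → pop True; no jump
LOAD_FAST_LOAD_FAST x,x → push 46,46
BINARY_OP & → 46 & 46 = 46
STORE_FAST x → x=46
LOAD_FAST i → push 3
LOAD_CONST → push 1
BINARY_OP + → 3 + 1 = 4
STORE_FAST i → i=4
LOAD_FAST i → push 4
LOAD_CONST → push 5
COMPARE_OP bool(<) → 4 vs 5 = True
POP_JUMP_IF_FALSE → pop True; no jump
LOAD_FAST_LOAD_FAST x,x → push 46,46
BINARY_OP & → 46 & 46 = 46
STORE_FAST x → x=46
LOAD_FAST i → push 4
LOAD_CONST → push 1
BINARY_OP + → 4 + 1 = 5
STORE_FAST i → i=5
LOAD_FAST i → push 5
LOAD_CONST → push 5
COMPARE_OP bool(<) → 5 vs 5 = False
POP_JUMP_IF_FALSE → pop False; jump
LOAD_FAST x → push 46
RETURN_VALUE → return 46.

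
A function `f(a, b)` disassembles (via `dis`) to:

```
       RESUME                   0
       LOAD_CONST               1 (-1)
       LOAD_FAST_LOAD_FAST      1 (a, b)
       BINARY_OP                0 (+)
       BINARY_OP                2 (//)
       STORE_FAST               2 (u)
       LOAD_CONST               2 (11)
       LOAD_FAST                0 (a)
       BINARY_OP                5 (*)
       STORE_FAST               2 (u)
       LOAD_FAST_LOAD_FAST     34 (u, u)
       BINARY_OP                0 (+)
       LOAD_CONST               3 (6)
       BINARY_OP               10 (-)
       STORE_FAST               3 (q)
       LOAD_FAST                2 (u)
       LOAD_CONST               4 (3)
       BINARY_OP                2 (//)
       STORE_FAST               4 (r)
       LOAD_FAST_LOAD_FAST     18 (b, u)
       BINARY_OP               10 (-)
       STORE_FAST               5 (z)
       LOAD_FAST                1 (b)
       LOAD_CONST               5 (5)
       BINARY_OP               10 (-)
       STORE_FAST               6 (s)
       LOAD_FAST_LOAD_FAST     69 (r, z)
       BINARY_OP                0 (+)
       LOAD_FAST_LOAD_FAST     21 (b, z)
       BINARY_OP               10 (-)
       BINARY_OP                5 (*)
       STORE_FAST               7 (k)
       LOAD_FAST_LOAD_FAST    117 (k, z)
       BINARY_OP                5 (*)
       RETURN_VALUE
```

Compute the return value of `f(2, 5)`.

LOAD_CONST → push -1. Stack: [-1]
LOAD_FAST_LOAD_FAST a,b → push 2,5. Stack: [-1, 2, 5]
BINARY_OP + → 2 + 5 = 7. Stack: [-1, 7]
BINARY_OP // → -1 // 7 = -1. Stack: [-1]
STORE_FAST u → u=-1. Stack: []
LOAD_CONST → push 11. Stack: [11]
LOAD_FAST a → push 2. Stack: [11, 2]
BINARY_OP * → 11 * 2 = 22. Stack: [22]
STORE_FAST u → u=22. Stack: []
LOAD_FAST_LOAD_FAST u,u → push 22,22. Stack: [22, 22]
BINARY_OP + → 22 + 22 = 44. Stack: [44]
LOAD_CONST → push 6. Stack: [44, 6]
BINARY_OP - → 44 - 6 = 38. Stack: [38]
STORE_FAST q → q=38. Stack: []
LOAD_FAST u → push 22. Stack: [22]
LOAD_CONST → push 3. Stack: [22, 3]
BINARY_OP // → 22 // 3 = 7. Stack: [7]
STORE_FAST r → r=7. Stack: []
LOAD_FAST_LOAD_FAST b,u → push 5,22. Stack: [5, 22]
BINARY_OP - → 5 - 22 = -17. Stack: [-17]
STORE_FAST z → z=-17. Stack: []
LOAD_FAST b → push 5. Stack: [5]
LOAD_CONST → push 5. Stack: [5, 5]
BINARY_OP - → 5 - 5 = 0. Stack: [0]
STORE_FAST s → s=0. Stack: []
LOAD_FAST_LOAD_FAST r,z → push 7,-17. Stack: [7, -17]
BINARY_OP + → 7 + -17 = -10. Stack: [-10]
LOAD_FAST_LOAD_FAST b,z → push 5,-17. Stack: [-10, 5, -17]
BINARY_OP - → 5 - -17 = 22. Stack: [-10, 22]
BINARY_OP * → -10 * 22 = -220. Stack: [-220]
STORE_FAST k → k=-220. Stack: []
LOAD_FAST_LOAD_FAST k,z → push -220,-17. Stack: [-220, -17]
BINARY_OP * → -220 * -17 = 3740. Stack: [3740]
RETURN_VALUE → return 3740.

3740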